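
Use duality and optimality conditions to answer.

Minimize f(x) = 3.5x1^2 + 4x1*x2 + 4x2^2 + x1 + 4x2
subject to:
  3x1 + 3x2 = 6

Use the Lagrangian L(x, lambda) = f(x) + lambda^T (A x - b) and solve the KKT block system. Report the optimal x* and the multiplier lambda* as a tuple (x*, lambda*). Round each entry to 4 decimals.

Form the Lagrangian:
  L(x, lambda) = (1/2) x^T Q x + c^T x + lambda^T (A x - b)
Stationarity (grad_x L = 0): Q x + c + A^T lambda = 0.
Primal feasibility: A x = b.

This gives the KKT block system:
  [ Q   A^T ] [ x     ]   [-c ]
  [ A    0  ] [ lambda ] = [ b ]

Solving the linear system:
  x*      = (1.5714, 0.4286)
  lambda* = (-4.5714)
  f(x*)   = 15.3571

x* = (1.5714, 0.4286), lambda* = (-4.5714)


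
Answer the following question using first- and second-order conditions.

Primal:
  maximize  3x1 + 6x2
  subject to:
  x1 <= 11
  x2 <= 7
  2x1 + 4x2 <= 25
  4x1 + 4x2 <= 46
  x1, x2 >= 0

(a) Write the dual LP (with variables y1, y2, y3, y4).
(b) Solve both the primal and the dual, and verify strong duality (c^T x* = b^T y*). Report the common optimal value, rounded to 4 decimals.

The standard primal-dual pair for 'max c^T x s.t. A x <= b, x >= 0' is:
  Dual:  min b^T y  s.t.  A^T y >= c,  y >= 0.

So the dual LP is:
  minimize  11y1 + 7y2 + 25y3 + 46y4
  subject to:
    y1 + 2y3 + 4y4 >= 3
    y2 + 4y3 + 4y4 >= 6
    y1, y2, y3, y4 >= 0

Solving the primal: x* = (10.5, 1).
  primal value c^T x* = 37.5.
Solving the dual: y* = (0, 0, 1.5, 0).
  dual value b^T y* = 37.5.
Strong duality: c^T x* = b^T y*. Confirmed.

37.5


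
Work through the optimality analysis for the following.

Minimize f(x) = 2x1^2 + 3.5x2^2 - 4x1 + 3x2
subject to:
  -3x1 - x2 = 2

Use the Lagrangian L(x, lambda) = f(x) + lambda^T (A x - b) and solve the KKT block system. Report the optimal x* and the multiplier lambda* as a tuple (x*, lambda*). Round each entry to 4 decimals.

Form the Lagrangian:
  L(x, lambda) = (1/2) x^T Q x + c^T x + lambda^T (A x - b)
Stationarity (grad_x L = 0): Q x + c + A^T lambda = 0.
Primal feasibility: A x = b.

This gives the KKT block system:
  [ Q   A^T ] [ x     ]   [-c ]
  [ A    0  ] [ lambda ] = [ b ]

Solving the linear system:
  x*      = (-0.4328, -0.7015)
  lambda* = (-1.9104)
  f(x*)   = 1.7239

x* = (-0.4328, -0.7015), lambda* = (-1.9104)


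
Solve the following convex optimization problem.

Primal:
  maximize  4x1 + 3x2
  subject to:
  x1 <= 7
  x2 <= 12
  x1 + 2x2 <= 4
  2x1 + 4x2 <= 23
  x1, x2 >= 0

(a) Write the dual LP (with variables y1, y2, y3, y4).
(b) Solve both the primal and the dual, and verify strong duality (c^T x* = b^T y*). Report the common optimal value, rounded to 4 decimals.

The standard primal-dual pair for 'max c^T x s.t. A x <= b, x >= 0' is:
  Dual:  min b^T y  s.t.  A^T y >= c,  y >= 0.

So the dual LP is:
  minimize  7y1 + 12y2 + 4y3 + 23y4
  subject to:
    y1 + y3 + 2y4 >= 4
    y2 + 2y3 + 4y4 >= 3
    y1, y2, y3, y4 >= 0

Solving the primal: x* = (4, 0).
  primal value c^T x* = 16.
Solving the dual: y* = (0, 0, 4, 0).
  dual value b^T y* = 16.
Strong duality: c^T x* = b^T y*. Confirmed.

16


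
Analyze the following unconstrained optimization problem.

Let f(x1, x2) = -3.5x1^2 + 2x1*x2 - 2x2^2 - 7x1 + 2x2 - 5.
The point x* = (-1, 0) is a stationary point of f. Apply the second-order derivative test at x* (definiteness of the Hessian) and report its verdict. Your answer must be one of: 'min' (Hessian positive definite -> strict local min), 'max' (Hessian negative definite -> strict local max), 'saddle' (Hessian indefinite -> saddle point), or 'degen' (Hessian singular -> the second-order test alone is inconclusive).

Compute the Hessian H = grad^2 f:
  H = [[-7, 2], [2, -4]]
Verify stationarity: grad f(x*) = H x* + g = (0, 0).
Eigenvalues of H: -8, -3.
Both eigenvalues < 0, so H is negative definite -> x* is a strict local max.

max


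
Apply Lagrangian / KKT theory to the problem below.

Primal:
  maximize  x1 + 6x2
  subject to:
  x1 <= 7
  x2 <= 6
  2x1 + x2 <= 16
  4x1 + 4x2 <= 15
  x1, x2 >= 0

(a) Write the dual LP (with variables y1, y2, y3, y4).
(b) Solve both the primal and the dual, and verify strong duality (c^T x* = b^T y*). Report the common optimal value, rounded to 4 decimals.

The standard primal-dual pair for 'max c^T x s.t. A x <= b, x >= 0' is:
  Dual:  min b^T y  s.t.  A^T y >= c,  y >= 0.

So the dual LP is:
  minimize  7y1 + 6y2 + 16y3 + 15y4
  subject to:
    y1 + 2y3 + 4y4 >= 1
    y2 + y3 + 4y4 >= 6
    y1, y2, y3, y4 >= 0

Solving the primal: x* = (0, 3.75).
  primal value c^T x* = 22.5.
Solving the dual: y* = (0, 0, 0, 1.5).
  dual value b^T y* = 22.5.
Strong duality: c^T x* = b^T y*. Confirmed.

22.5


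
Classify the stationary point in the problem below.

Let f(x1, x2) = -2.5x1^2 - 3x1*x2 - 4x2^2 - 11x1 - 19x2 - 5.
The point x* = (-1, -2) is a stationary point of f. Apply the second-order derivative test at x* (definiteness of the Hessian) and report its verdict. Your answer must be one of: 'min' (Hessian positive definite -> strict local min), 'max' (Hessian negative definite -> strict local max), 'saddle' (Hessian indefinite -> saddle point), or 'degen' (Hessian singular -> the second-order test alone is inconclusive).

Compute the Hessian H = grad^2 f:
  H = [[-5, -3], [-3, -8]]
Verify stationarity: grad f(x*) = H x* + g = (0, 0).
Eigenvalues of H: -9.8541, -3.1459.
Both eigenvalues < 0, so H is negative definite -> x* is a strict local max.

max


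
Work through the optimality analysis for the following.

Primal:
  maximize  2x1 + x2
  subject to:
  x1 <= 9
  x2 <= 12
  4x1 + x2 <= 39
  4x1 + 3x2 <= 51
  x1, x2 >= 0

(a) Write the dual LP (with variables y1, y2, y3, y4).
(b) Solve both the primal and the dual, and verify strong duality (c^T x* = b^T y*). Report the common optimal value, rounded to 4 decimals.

The standard primal-dual pair for 'max c^T x s.t. A x <= b, x >= 0' is:
  Dual:  min b^T y  s.t.  A^T y >= c,  y >= 0.

So the dual LP is:
  minimize  9y1 + 12y2 + 39y3 + 51y4
  subject to:
    y1 + 4y3 + 4y4 >= 2
    y2 + y3 + 3y4 >= 1
    y1, y2, y3, y4 >= 0

Solving the primal: x* = (8.25, 6).
  primal value c^T x* = 22.5.
Solving the dual: y* = (0, 0, 0.25, 0.25).
  dual value b^T y* = 22.5.
Strong duality: c^T x* = b^T y*. Confirmed.

22.5


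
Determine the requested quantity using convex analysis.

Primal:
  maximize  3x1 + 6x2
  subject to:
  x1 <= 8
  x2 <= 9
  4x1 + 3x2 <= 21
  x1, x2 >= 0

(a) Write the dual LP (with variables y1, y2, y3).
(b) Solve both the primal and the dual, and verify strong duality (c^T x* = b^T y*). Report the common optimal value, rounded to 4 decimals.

The standard primal-dual pair for 'max c^T x s.t. A x <= b, x >= 0' is:
  Dual:  min b^T y  s.t.  A^T y >= c,  y >= 0.

So the dual LP is:
  minimize  8y1 + 9y2 + 21y3
  subject to:
    y1 + 4y3 >= 3
    y2 + 3y3 >= 6
    y1, y2, y3 >= 0

Solving the primal: x* = (0, 7).
  primal value c^T x* = 42.
Solving the dual: y* = (0, 0, 2).
  dual value b^T y* = 42.
Strong duality: c^T x* = b^T y*. Confirmed.

42


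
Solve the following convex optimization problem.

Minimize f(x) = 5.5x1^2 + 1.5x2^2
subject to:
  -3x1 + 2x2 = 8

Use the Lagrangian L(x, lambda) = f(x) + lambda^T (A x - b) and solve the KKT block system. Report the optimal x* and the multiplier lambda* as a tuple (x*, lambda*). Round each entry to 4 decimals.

Form the Lagrangian:
  L(x, lambda) = (1/2) x^T Q x + c^T x + lambda^T (A x - b)
Stationarity (grad_x L = 0): Q x + c + A^T lambda = 0.
Primal feasibility: A x = b.

This gives the KKT block system:
  [ Q   A^T ] [ x     ]   [-c ]
  [ A    0  ] [ lambda ] = [ b ]

Solving the linear system:
  x*      = (-1.0141, 2.4789)
  lambda* = (-3.7183)
  f(x*)   = 14.8732

x* = (-1.0141, 2.4789), lambda* = (-3.7183)


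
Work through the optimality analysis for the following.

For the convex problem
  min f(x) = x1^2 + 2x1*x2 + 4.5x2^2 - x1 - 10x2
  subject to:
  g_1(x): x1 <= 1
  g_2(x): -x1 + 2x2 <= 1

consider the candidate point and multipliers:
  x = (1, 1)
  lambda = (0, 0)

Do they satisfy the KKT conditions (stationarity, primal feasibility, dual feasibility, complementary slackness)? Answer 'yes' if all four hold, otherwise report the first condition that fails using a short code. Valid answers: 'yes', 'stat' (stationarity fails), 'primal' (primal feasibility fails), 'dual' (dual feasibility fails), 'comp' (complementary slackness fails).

Gradient of f: grad f(x) = Q x + c = (3, 1)
Constraint values g_i(x) = a_i^T x - b_i:
  g_1((1, 1)) = 0
  g_2((1, 1)) = 0
Stationarity residual: grad f(x) + sum_i lambda_i a_i = (3, 1)
  -> stationarity FAILS
Primal feasibility (all g_i <= 0): OK
Dual feasibility (all lambda_i >= 0): OK
Complementary slackness (lambda_i * g_i(x) = 0 for all i): OK

Verdict: the first failing condition is stationarity -> stat.

stat


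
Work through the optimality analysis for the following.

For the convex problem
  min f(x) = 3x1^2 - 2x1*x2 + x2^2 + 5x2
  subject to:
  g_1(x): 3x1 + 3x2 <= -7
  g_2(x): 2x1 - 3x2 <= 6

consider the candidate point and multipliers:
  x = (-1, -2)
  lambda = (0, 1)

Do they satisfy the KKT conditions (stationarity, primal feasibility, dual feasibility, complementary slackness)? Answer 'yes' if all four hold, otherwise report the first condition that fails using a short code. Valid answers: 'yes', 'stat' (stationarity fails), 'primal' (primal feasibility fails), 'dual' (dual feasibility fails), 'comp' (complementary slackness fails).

Gradient of f: grad f(x) = Q x + c = (-2, 3)
Constraint values g_i(x) = a_i^T x - b_i:
  g_1((-1, -2)) = -2
  g_2((-1, -2)) = -2
Stationarity residual: grad f(x) + sum_i lambda_i a_i = (0, 0)
  -> stationarity OK
Primal feasibility (all g_i <= 0): OK
Dual feasibility (all lambda_i >= 0): OK
Complementary slackness (lambda_i * g_i(x) = 0 for all i): FAILS

Verdict: the first failing condition is complementary_slackness -> comp.

comp


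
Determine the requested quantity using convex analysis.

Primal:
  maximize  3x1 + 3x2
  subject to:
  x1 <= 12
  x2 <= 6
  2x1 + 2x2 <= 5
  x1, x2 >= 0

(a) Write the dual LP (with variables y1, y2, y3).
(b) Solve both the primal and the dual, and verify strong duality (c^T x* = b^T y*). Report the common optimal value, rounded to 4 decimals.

The standard primal-dual pair for 'max c^T x s.t. A x <= b, x >= 0' is:
  Dual:  min b^T y  s.t.  A^T y >= c,  y >= 0.

So the dual LP is:
  minimize  12y1 + 6y2 + 5y3
  subject to:
    y1 + 2y3 >= 3
    y2 + 2y3 >= 3
    y1, y2, y3 >= 0

Solving the primal: x* = (2.5, 0).
  primal value c^T x* = 7.5.
Solving the dual: y* = (0, 0, 1.5).
  dual value b^T y* = 7.5.
Strong duality: c^T x* = b^T y*. Confirmed.

7.5


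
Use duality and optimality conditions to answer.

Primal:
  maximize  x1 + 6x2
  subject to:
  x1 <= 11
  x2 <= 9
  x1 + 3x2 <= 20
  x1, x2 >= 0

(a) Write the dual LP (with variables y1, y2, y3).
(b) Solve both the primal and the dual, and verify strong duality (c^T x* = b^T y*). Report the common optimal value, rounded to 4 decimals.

The standard primal-dual pair for 'max c^T x s.t. A x <= b, x >= 0' is:
  Dual:  min b^T y  s.t.  A^T y >= c,  y >= 0.

So the dual LP is:
  minimize  11y1 + 9y2 + 20y3
  subject to:
    y1 + y3 >= 1
    y2 + 3y3 >= 6
    y1, y2, y3 >= 0

Solving the primal: x* = (0, 6.6667).
  primal value c^T x* = 40.
Solving the dual: y* = (0, 0, 2).
  dual value b^T y* = 40.
Strong duality: c^T x* = b^T y*. Confirmed.

40


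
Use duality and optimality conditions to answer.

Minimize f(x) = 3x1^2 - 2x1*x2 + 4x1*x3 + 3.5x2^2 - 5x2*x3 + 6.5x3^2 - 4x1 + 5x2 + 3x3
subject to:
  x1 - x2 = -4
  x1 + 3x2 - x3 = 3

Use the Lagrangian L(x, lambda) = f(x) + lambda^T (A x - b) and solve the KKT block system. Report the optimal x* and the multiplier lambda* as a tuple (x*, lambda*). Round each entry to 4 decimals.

Form the Lagrangian:
  L(x, lambda) = (1/2) x^T Q x + c^T x + lambda^T (A x - b)
Stationarity (grad_x L = 0): Q x + c + A^T lambda = 0.
Primal feasibility: A x = b.

This gives the KKT block system:
  [ Q   A^T ] [ x     ]   [-c ]
  [ A    0  ] [ lambda ] = [ b ]

Solving the linear system:
  x*      = (-1.9713, 2.0287, 1.1148)
  lambda* = (15.9617, -0.5359)
  f(x*)   = 43.4139

x* = (-1.9713, 2.0287, 1.1148), lambda* = (15.9617, -0.5359)


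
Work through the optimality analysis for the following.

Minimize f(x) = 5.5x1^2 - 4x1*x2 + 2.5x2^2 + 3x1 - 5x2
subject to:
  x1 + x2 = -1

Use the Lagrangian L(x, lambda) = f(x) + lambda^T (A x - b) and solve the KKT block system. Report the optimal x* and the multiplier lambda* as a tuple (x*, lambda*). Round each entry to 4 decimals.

Form the Lagrangian:
  L(x, lambda) = (1/2) x^T Q x + c^T x + lambda^T (A x - b)
Stationarity (grad_x L = 0): Q x + c + A^T lambda = 0.
Primal feasibility: A x = b.

This gives the KKT block system:
  [ Q   A^T ] [ x     ]   [-c ]
  [ A    0  ] [ lambda ] = [ b ]

Solving the linear system:
  x*      = (-0.7083, -0.2917)
  lambda* = (3.625)
  f(x*)   = 1.4792

x* = (-0.7083, -0.2917), lambda* = (3.625)


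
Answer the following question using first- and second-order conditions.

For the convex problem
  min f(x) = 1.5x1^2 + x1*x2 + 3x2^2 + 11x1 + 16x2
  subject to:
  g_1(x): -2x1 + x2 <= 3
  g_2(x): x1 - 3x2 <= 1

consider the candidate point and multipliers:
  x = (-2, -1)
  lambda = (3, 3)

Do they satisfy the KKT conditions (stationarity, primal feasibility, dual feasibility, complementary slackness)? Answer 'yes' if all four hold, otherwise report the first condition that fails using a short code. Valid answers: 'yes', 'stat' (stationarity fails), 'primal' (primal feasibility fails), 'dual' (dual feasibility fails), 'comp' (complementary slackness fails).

Gradient of f: grad f(x) = Q x + c = (4, 8)
Constraint values g_i(x) = a_i^T x - b_i:
  g_1((-2, -1)) = 0
  g_2((-2, -1)) = 0
Stationarity residual: grad f(x) + sum_i lambda_i a_i = (1, 2)
  -> stationarity FAILS
Primal feasibility (all g_i <= 0): OK
Dual feasibility (all lambda_i >= 0): OK
Complementary slackness (lambda_i * g_i(x) = 0 for all i): OK

Verdict: the first failing condition is stationarity -> stat.

stat


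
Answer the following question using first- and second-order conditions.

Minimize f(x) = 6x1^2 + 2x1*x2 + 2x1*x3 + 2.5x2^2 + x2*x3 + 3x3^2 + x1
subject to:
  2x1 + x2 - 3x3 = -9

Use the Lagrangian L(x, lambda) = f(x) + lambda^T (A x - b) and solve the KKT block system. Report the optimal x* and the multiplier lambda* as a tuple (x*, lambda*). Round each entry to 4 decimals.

Form the Lagrangian:
  L(x, lambda) = (1/2) x^T Q x + c^T x + lambda^T (A x - b)
Stationarity (grad_x L = 0): Q x + c + A^T lambda = 0.
Primal feasibility: A x = b.

This gives the KKT block system:
  [ Q   A^T ] [ x     ]   [-c ]
  [ A    0  ] [ lambda ] = [ b ]

Solving the linear system:
  x*      = (-0.8902, -0.7652, 2.1515)
  lambda* = (3.4545)
  f(x*)   = 15.1004

x* = (-0.8902, -0.7652, 2.1515), lambda* = (3.4545)


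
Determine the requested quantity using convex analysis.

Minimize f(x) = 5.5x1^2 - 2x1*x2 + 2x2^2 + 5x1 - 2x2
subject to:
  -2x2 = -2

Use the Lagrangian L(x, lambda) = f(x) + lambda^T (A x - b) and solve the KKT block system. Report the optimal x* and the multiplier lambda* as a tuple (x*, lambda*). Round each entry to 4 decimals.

Form the Lagrangian:
  L(x, lambda) = (1/2) x^T Q x + c^T x + lambda^T (A x - b)
Stationarity (grad_x L = 0): Q x + c + A^T lambda = 0.
Primal feasibility: A x = b.

This gives the KKT block system:
  [ Q   A^T ] [ x     ]   [-c ]
  [ A    0  ] [ lambda ] = [ b ]

Solving the linear system:
  x*      = (-0.2727, 1)
  lambda* = (1.2727)
  f(x*)   = -0.4091

x* = (-0.2727, 1), lambda* = (1.2727)


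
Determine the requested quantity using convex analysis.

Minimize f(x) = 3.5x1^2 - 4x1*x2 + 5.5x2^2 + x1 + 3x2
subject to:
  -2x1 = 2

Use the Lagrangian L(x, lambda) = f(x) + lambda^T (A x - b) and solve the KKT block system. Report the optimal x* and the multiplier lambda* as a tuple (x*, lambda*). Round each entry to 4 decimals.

Form the Lagrangian:
  L(x, lambda) = (1/2) x^T Q x + c^T x + lambda^T (A x - b)
Stationarity (grad_x L = 0): Q x + c + A^T lambda = 0.
Primal feasibility: A x = b.

This gives the KKT block system:
  [ Q   A^T ] [ x     ]   [-c ]
  [ A    0  ] [ lambda ] = [ b ]

Solving the linear system:
  x*      = (-1, -0.6364)
  lambda* = (-1.7273)
  f(x*)   = 0.2727

x* = (-1, -0.6364), lambda* = (-1.7273)


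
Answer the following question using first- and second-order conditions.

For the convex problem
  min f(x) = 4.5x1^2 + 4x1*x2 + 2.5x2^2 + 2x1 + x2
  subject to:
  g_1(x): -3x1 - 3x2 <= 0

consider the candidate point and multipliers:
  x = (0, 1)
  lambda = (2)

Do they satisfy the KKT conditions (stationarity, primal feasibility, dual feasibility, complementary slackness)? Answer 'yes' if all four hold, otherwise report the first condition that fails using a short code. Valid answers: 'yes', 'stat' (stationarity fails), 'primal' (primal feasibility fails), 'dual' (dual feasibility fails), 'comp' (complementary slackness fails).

Gradient of f: grad f(x) = Q x + c = (6, 6)
Constraint values g_i(x) = a_i^T x - b_i:
  g_1((0, 1)) = -3
Stationarity residual: grad f(x) + sum_i lambda_i a_i = (0, 0)
  -> stationarity OK
Primal feasibility (all g_i <= 0): OK
Dual feasibility (all lambda_i >= 0): OK
Complementary slackness (lambda_i * g_i(x) = 0 for all i): FAILS

Verdict: the first failing condition is complementary_slackness -> comp.

comp


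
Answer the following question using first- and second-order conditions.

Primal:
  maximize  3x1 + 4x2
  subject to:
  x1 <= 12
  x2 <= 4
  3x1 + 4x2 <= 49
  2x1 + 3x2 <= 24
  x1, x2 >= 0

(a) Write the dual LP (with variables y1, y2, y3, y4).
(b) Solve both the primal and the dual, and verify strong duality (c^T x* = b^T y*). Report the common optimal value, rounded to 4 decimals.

The standard primal-dual pair for 'max c^T x s.t. A x <= b, x >= 0' is:
  Dual:  min b^T y  s.t.  A^T y >= c,  y >= 0.

So the dual LP is:
  minimize  12y1 + 4y2 + 49y3 + 24y4
  subject to:
    y1 + 3y3 + 2y4 >= 3
    y2 + 4y3 + 3y4 >= 4
    y1, y2, y3, y4 >= 0

Solving the primal: x* = (12, 0).
  primal value c^T x* = 36.
Solving the dual: y* = (0, 0, 0, 1.5).
  dual value b^T y* = 36.
Strong duality: c^T x* = b^T y*. Confirmed.

36


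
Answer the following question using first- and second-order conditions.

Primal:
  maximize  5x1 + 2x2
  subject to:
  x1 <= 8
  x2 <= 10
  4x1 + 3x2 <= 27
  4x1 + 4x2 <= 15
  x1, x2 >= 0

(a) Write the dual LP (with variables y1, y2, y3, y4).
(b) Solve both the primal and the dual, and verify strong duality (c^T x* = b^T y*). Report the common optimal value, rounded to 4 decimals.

The standard primal-dual pair for 'max c^T x s.t. A x <= b, x >= 0' is:
  Dual:  min b^T y  s.t.  A^T y >= c,  y >= 0.

So the dual LP is:
  minimize  8y1 + 10y2 + 27y3 + 15y4
  subject to:
    y1 + 4y3 + 4y4 >= 5
    y2 + 3y3 + 4y4 >= 2
    y1, y2, y3, y4 >= 0

Solving the primal: x* = (3.75, 0).
  primal value c^T x* = 18.75.
Solving the dual: y* = (0, 0, 0, 1.25).
  dual value b^T y* = 18.75.
Strong duality: c^T x* = b^T y*. Confirmed.

18.75


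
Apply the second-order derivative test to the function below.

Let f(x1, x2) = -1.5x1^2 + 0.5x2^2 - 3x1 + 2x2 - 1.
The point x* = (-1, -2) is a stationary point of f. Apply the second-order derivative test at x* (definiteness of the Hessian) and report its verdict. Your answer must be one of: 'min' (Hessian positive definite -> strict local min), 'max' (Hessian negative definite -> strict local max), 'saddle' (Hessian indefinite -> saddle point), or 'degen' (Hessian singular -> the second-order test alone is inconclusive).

Compute the Hessian H = grad^2 f:
  H = [[-3, 0], [0, 1]]
Verify stationarity: grad f(x*) = H x* + g = (0, 0).
Eigenvalues of H: -3, 1.
Eigenvalues have mixed signs, so H is indefinite -> x* is a saddle point.

saddle


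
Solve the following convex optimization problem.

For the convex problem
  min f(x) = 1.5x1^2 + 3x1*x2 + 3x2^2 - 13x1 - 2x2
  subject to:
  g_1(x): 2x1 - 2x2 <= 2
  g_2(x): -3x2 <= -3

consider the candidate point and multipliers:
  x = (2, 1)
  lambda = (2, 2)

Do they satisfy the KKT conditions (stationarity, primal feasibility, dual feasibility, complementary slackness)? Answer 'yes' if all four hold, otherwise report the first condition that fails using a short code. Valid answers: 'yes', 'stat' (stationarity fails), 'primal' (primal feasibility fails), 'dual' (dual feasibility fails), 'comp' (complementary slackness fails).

Gradient of f: grad f(x) = Q x + c = (-4, 10)
Constraint values g_i(x) = a_i^T x - b_i:
  g_1((2, 1)) = 0
  g_2((2, 1)) = 0
Stationarity residual: grad f(x) + sum_i lambda_i a_i = (0, 0)
  -> stationarity OK
Primal feasibility (all g_i <= 0): OK
Dual feasibility (all lambda_i >= 0): OK
Complementary slackness (lambda_i * g_i(x) = 0 for all i): OK

Verdict: yes, KKT holds.

yes


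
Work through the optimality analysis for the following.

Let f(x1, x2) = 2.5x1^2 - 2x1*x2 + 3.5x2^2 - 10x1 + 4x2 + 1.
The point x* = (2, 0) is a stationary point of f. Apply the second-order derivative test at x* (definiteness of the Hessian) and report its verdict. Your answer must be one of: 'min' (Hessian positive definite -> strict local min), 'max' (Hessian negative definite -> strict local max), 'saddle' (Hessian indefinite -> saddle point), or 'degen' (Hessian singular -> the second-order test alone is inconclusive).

Compute the Hessian H = grad^2 f:
  H = [[5, -2], [-2, 7]]
Verify stationarity: grad f(x*) = H x* + g = (0, 0).
Eigenvalues of H: 3.7639, 8.2361.
Both eigenvalues > 0, so H is positive definite -> x* is a strict local min.

min


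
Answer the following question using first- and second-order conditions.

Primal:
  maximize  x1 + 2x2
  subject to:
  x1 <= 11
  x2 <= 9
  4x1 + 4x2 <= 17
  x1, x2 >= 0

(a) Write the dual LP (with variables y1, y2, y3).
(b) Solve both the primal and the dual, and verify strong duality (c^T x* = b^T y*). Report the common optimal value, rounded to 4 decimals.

The standard primal-dual pair for 'max c^T x s.t. A x <= b, x >= 0' is:
  Dual:  min b^T y  s.t.  A^T y >= c,  y >= 0.

So the dual LP is:
  minimize  11y1 + 9y2 + 17y3
  subject to:
    y1 + 4y3 >= 1
    y2 + 4y3 >= 2
    y1, y2, y3 >= 0

Solving the primal: x* = (0, 4.25).
  primal value c^T x* = 8.5.
Solving the dual: y* = (0, 0, 0.5).
  dual value b^T y* = 8.5.
Strong duality: c^T x* = b^T y*. Confirmed.

8.5


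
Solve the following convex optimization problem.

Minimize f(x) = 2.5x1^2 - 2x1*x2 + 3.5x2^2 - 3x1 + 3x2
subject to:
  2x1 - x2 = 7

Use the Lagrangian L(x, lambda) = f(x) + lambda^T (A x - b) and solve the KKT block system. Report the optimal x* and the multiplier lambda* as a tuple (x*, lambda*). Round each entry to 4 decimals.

Form the Lagrangian:
  L(x, lambda) = (1/2) x^T Q x + c^T x + lambda^T (A x - b)
Stationarity (grad_x L = 0): Q x + c + A^T lambda = 0.
Primal feasibility: A x = b.

This gives the KKT block system:
  [ Q   A^T ] [ x     ]   [-c ]
  [ A    0  ] [ lambda ] = [ b ]

Solving the linear system:
  x*      = (3.24, -0.52)
  lambda* = (-7.12)
  f(x*)   = 19.28

x* = (3.24, -0.52), lambda* = (-7.12)


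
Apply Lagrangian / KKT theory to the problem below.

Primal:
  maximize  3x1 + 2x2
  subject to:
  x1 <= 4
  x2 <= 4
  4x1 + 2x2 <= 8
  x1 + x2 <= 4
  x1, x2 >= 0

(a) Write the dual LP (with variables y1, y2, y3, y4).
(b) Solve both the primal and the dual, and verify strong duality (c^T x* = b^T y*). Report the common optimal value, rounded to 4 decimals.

The standard primal-dual pair for 'max c^T x s.t. A x <= b, x >= 0' is:
  Dual:  min b^T y  s.t.  A^T y >= c,  y >= 0.

So the dual LP is:
  minimize  4y1 + 4y2 + 8y3 + 4y4
  subject to:
    y1 + 4y3 + y4 >= 3
    y2 + 2y3 + y4 >= 2
    y1, y2, y3, y4 >= 0

Solving the primal: x* = (0, 4).
  primal value c^T x* = 8.
Solving the dual: y* = (0, 0.5, 0.75, 0).
  dual value b^T y* = 8.
Strong duality: c^T x* = b^T y*. Confirmed.

8


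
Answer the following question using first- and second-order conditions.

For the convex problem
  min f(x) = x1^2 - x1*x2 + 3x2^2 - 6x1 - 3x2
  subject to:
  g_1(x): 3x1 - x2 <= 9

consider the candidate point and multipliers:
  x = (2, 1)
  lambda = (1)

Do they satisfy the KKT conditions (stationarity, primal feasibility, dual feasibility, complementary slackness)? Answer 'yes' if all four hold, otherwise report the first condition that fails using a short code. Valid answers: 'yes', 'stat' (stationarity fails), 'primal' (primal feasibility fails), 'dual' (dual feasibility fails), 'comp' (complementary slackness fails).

Gradient of f: grad f(x) = Q x + c = (-3, 1)
Constraint values g_i(x) = a_i^T x - b_i:
  g_1((2, 1)) = -4
Stationarity residual: grad f(x) + sum_i lambda_i a_i = (0, 0)
  -> stationarity OK
Primal feasibility (all g_i <= 0): OK
Dual feasibility (all lambda_i >= 0): OK
Complementary slackness (lambda_i * g_i(x) = 0 for all i): FAILS

Verdict: the first failing condition is complementary_slackness -> comp.

comp


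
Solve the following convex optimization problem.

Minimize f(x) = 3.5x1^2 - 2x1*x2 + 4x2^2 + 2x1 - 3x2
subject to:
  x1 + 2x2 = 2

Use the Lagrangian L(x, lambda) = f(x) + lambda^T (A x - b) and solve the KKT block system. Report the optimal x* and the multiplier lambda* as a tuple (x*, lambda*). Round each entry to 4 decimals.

Form the Lagrangian:
  L(x, lambda) = (1/2) x^T Q x + c^T x + lambda^T (A x - b)
Stationarity (grad_x L = 0): Q x + c + A^T lambda = 0.
Primal feasibility: A x = b.

This gives the KKT block system:
  [ Q   A^T ] [ x     ]   [-c ]
  [ A    0  ] [ lambda ] = [ b ]

Solving the linear system:
  x*      = (0.2273, 0.8864)
  lambda* = (-1.8182)
  f(x*)   = 0.7159

x* = (0.2273, 0.8864), lambda* = (-1.8182)


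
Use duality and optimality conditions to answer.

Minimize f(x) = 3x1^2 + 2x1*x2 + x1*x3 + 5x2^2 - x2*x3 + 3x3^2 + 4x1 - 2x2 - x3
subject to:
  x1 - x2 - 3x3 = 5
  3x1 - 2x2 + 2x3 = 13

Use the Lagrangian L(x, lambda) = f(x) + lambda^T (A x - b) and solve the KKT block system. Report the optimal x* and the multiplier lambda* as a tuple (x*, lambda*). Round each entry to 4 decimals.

Form the Lagrangian:
  L(x, lambda) = (1/2) x^T Q x + c^T x + lambda^T (A x - b)
Stationarity (grad_x L = 0): Q x + c + A^T lambda = 0.
Primal feasibility: A x = b.

This gives the KKT block system:
  [ Q   A^T ] [ x     ]   [-c ]
  [ A    0  ] [ lambda ] = [ b ]

Solving the linear system:
  x*      = (3.1471, -1.7978, -0.0184)
  lambda* = (-2.4576, -5.6037)
  f(x*)   = 50.6691

x* = (3.1471, -1.7978, -0.0184), lambda* = (-2.4576, -5.6037)


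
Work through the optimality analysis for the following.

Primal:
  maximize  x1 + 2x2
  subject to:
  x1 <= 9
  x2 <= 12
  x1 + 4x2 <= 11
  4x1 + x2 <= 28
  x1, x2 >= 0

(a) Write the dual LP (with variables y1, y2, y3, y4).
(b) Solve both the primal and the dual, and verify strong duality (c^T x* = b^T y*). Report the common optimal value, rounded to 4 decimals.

The standard primal-dual pair for 'max c^T x s.t. A x <= b, x >= 0' is:
  Dual:  min b^T y  s.t.  A^T y >= c,  y >= 0.

So the dual LP is:
  minimize  9y1 + 12y2 + 11y3 + 28y4
  subject to:
    y1 + y3 + 4y4 >= 1
    y2 + 4y3 + y4 >= 2
    y1, y2, y3, y4 >= 0

Solving the primal: x* = (6.7333, 1.0667).
  primal value c^T x* = 8.8667.
Solving the dual: y* = (0, 0, 0.4667, 0.1333).
  dual value b^T y* = 8.8667.
Strong duality: c^T x* = b^T y*. Confirmed.

8.8667


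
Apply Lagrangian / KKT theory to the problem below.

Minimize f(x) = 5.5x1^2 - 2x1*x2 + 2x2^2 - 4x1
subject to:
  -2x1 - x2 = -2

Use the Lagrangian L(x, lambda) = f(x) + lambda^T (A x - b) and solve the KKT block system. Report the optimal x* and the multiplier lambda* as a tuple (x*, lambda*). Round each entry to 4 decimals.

Form the Lagrangian:
  L(x, lambda) = (1/2) x^T Q x + c^T x + lambda^T (A x - b)
Stationarity (grad_x L = 0): Q x + c + A^T lambda = 0.
Primal feasibility: A x = b.

This gives the KKT block system:
  [ Q   A^T ] [ x     ]   [-c ]
  [ A    0  ] [ lambda ] = [ b ]

Solving the linear system:
  x*      = (0.6857, 0.6286)
  lambda* = (1.1429)
  f(x*)   = -0.2286

x* = (0.6857, 0.6286), lambda* = (1.1429)


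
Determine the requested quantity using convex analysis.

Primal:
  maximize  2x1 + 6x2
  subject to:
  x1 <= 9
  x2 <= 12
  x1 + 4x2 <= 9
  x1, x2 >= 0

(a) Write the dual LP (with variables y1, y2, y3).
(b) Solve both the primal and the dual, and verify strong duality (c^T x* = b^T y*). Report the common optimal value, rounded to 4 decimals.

The standard primal-dual pair for 'max c^T x s.t. A x <= b, x >= 0' is:
  Dual:  min b^T y  s.t.  A^T y >= c,  y >= 0.

So the dual LP is:
  minimize  9y1 + 12y2 + 9y3
  subject to:
    y1 + y3 >= 2
    y2 + 4y3 >= 6
    y1, y2, y3 >= 0

Solving the primal: x* = (9, 0).
  primal value c^T x* = 18.
Solving the dual: y* = (0.5, 0, 1.5).
  dual value b^T y* = 18.
Strong duality: c^T x* = b^T y*. Confirmed.

18


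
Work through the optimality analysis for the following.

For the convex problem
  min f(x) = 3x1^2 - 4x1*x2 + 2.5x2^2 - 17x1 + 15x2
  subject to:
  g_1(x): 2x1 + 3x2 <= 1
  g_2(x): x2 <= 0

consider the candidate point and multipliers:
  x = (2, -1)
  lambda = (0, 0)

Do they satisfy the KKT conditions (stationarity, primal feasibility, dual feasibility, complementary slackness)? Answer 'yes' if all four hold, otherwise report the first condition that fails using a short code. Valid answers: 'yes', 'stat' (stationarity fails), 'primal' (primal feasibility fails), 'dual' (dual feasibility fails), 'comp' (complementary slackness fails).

Gradient of f: grad f(x) = Q x + c = (-1, 2)
Constraint values g_i(x) = a_i^T x - b_i:
  g_1((2, -1)) = 0
  g_2((2, -1)) = -1
Stationarity residual: grad f(x) + sum_i lambda_i a_i = (-1, 2)
  -> stationarity FAILS
Primal feasibility (all g_i <= 0): OK
Dual feasibility (all lambda_i >= 0): OK
Complementary slackness (lambda_i * g_i(x) = 0 for all i): OK

Verdict: the first failing condition is stationarity -> stat.

stat


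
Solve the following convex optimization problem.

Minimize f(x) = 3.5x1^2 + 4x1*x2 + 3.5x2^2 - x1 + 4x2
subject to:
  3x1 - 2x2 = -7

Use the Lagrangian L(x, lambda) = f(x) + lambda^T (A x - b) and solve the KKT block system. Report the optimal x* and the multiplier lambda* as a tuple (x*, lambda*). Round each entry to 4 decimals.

Form the Lagrangian:
  L(x, lambda) = (1/2) x^T Q x + c^T x + lambda^T (A x - b)
Stationarity (grad_x L = 0): Q x + c + A^T lambda = 0.
Primal feasibility: A x = b.

This gives the KKT block system:
  [ Q   A^T ] [ x     ]   [-c ]
  [ A    0  ] [ lambda ] = [ b ]

Solving the linear system:
  x*      = (-1.6043, 1.0935)
  lambda* = (2.6187)
  f(x*)   = 12.1547

x* = (-1.6043, 1.0935), lambda* = (2.6187)


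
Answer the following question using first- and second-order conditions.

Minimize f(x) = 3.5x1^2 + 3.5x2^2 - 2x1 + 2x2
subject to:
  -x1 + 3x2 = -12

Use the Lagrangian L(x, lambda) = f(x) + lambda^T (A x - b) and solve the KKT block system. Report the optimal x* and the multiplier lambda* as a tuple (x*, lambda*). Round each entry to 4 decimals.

Form the Lagrangian:
  L(x, lambda) = (1/2) x^T Q x + c^T x + lambda^T (A x - b)
Stationarity (grad_x L = 0): Q x + c + A^T lambda = 0.
Primal feasibility: A x = b.

This gives the KKT block system:
  [ Q   A^T ] [ x     ]   [-c ]
  [ A    0  ] [ lambda ] = [ b ]

Solving the linear system:
  x*      = (1.3714, -3.5429)
  lambda* = (7.6)
  f(x*)   = 40.6857

x* = (1.3714, -3.5429), lambda* = (7.6)


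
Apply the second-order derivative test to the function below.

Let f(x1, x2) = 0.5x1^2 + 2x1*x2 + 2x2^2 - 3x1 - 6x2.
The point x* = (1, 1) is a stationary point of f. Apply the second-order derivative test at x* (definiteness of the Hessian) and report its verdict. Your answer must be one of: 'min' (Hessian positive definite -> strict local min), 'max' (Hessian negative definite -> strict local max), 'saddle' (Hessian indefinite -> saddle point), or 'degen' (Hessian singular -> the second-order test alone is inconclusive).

Compute the Hessian H = grad^2 f:
  H = [[1, 2], [2, 4]]
Verify stationarity: grad f(x*) = H x* + g = (0, 0).
Eigenvalues of H: 0, 5.
H has a zero eigenvalue (singular; positive semidefinite but not definite), so H is neither positive definite, negative definite, nor indefinite. The second-order test alone is inconclusive -> degen.
(Indeed, f is constant along the null direction of H through x*, so x* is not a strict local extremum.)

degen


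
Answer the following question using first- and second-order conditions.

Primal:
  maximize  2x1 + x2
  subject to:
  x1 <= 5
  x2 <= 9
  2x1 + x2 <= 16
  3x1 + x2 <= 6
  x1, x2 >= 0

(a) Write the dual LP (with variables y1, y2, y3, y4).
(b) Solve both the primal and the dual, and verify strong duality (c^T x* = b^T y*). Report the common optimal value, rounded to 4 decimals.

The standard primal-dual pair for 'max c^T x s.t. A x <= b, x >= 0' is:
  Dual:  min b^T y  s.t.  A^T y >= c,  y >= 0.

So the dual LP is:
  minimize  5y1 + 9y2 + 16y3 + 6y4
  subject to:
    y1 + 2y3 + 3y4 >= 2
    y2 + y3 + y4 >= 1
    y1, y2, y3, y4 >= 0

Solving the primal: x* = (0, 6).
  primal value c^T x* = 6.
Solving the dual: y* = (0, 0, 0, 1).
  dual value b^T y* = 6.
Strong duality: c^T x* = b^T y*. Confirmed.

6


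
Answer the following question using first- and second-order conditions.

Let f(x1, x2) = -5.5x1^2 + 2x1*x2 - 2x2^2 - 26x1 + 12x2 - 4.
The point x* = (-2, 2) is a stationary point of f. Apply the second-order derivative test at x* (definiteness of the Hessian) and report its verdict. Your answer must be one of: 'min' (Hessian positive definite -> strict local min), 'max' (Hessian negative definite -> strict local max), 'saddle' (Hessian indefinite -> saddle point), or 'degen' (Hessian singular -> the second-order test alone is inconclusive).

Compute the Hessian H = grad^2 f:
  H = [[-11, 2], [2, -4]]
Verify stationarity: grad f(x*) = H x* + g = (0, 0).
Eigenvalues of H: -11.5311, -3.4689.
Both eigenvalues < 0, so H is negative definite -> x* is a strict local max.

max


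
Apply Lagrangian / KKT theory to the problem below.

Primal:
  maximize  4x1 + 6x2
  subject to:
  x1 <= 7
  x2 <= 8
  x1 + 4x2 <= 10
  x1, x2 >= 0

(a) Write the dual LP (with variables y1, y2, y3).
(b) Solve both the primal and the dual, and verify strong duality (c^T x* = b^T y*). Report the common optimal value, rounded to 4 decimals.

The standard primal-dual pair for 'max c^T x s.t. A x <= b, x >= 0' is:
  Dual:  min b^T y  s.t.  A^T y >= c,  y >= 0.

So the dual LP is:
  minimize  7y1 + 8y2 + 10y3
  subject to:
    y1 + y3 >= 4
    y2 + 4y3 >= 6
    y1, y2, y3 >= 0

Solving the primal: x* = (7, 0.75).
  primal value c^T x* = 32.5.
Solving the dual: y* = (2.5, 0, 1.5).
  dual value b^T y* = 32.5.
Strong duality: c^T x* = b^T y*. Confirmed.

32.5


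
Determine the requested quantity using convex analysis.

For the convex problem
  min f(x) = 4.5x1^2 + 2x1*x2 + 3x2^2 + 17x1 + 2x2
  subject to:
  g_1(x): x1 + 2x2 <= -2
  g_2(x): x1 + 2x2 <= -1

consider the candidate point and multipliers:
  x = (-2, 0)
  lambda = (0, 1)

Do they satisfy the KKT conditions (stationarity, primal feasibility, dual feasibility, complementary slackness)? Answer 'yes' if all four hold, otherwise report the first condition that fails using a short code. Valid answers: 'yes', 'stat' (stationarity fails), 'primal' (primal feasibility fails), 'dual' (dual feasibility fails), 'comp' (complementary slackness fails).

Gradient of f: grad f(x) = Q x + c = (-1, -2)
Constraint values g_i(x) = a_i^T x - b_i:
  g_1((-2, 0)) = 0
  g_2((-2, 0)) = -1
Stationarity residual: grad f(x) + sum_i lambda_i a_i = (0, 0)
  -> stationarity OK
Primal feasibility (all g_i <= 0): OK
Dual feasibility (all lambda_i >= 0): OK
Complementary slackness (lambda_i * g_i(x) = 0 for all i): FAILS

Verdict: the first failing condition is complementary_slackness -> comp.

comp


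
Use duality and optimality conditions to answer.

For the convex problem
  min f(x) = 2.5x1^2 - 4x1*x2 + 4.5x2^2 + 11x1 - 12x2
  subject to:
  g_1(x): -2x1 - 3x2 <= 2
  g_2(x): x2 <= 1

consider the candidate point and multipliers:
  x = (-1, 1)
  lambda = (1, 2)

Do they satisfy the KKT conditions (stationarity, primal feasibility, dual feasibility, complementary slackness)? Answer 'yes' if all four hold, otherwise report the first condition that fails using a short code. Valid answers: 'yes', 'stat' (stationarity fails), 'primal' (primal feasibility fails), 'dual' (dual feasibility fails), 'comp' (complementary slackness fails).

Gradient of f: grad f(x) = Q x + c = (2, 1)
Constraint values g_i(x) = a_i^T x - b_i:
  g_1((-1, 1)) = -3
  g_2((-1, 1)) = 0
Stationarity residual: grad f(x) + sum_i lambda_i a_i = (0, 0)
  -> stationarity OK
Primal feasibility (all g_i <= 0): OK
Dual feasibility (all lambda_i >= 0): OK
Complementary slackness (lambda_i * g_i(x) = 0 for all i): FAILS

Verdict: the first failing condition is complementary_slackness -> comp.

comp


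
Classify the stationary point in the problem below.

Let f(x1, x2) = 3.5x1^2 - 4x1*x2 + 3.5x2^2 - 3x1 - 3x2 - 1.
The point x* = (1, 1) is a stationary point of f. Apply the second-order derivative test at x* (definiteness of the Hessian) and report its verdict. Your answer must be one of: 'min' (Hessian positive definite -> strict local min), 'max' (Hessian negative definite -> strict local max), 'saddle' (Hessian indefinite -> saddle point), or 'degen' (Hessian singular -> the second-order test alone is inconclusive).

Compute the Hessian H = grad^2 f:
  H = [[7, -4], [-4, 7]]
Verify stationarity: grad f(x*) = H x* + g = (0, 0).
Eigenvalues of H: 3, 11.
Both eigenvalues > 0, so H is positive definite -> x* is a strict local min.

min


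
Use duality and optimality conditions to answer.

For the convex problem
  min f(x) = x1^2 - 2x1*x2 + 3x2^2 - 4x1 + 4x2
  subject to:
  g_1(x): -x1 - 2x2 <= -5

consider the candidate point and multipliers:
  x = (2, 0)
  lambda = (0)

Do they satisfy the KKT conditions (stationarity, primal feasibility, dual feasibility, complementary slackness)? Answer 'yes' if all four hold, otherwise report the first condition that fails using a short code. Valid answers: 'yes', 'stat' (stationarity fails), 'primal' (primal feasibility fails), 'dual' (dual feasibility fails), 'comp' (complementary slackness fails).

Gradient of f: grad f(x) = Q x + c = (0, 0)
Constraint values g_i(x) = a_i^T x - b_i:
  g_1((2, 0)) = 3
Stationarity residual: grad f(x) + sum_i lambda_i a_i = (0, 0)
  -> stationarity OK
Primal feasibility (all g_i <= 0): FAILS
Dual feasibility (all lambda_i >= 0): OK
Complementary slackness (lambda_i * g_i(x) = 0 for all i): OK

Verdict: the first failing condition is primal_feasibility -> primal.

primal


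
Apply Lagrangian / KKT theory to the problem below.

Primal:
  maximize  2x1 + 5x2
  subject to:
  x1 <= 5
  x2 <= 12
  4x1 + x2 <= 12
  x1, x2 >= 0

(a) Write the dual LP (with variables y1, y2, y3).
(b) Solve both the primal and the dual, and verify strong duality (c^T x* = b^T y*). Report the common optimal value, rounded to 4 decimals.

The standard primal-dual pair for 'max c^T x s.t. A x <= b, x >= 0' is:
  Dual:  min b^T y  s.t.  A^T y >= c,  y >= 0.

So the dual LP is:
  minimize  5y1 + 12y2 + 12y3
  subject to:
    y1 + 4y3 >= 2
    y2 + y3 >= 5
    y1, y2, y3 >= 0

Solving the primal: x* = (0, 12).
  primal value c^T x* = 60.
Solving the dual: y* = (0, 4.5, 0.5).
  dual value b^T y* = 60.
Strong duality: c^T x* = b^T y*. Confirmed.

60


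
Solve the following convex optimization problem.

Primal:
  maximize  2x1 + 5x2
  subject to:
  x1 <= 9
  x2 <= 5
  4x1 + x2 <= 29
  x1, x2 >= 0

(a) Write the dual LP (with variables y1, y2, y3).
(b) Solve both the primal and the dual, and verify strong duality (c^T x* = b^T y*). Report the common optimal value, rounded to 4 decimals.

The standard primal-dual pair for 'max c^T x s.t. A x <= b, x >= 0' is:
  Dual:  min b^T y  s.t.  A^T y >= c,  y >= 0.

So the dual LP is:
  minimize  9y1 + 5y2 + 29y3
  subject to:
    y1 + 4y3 >= 2
    y2 + y3 >= 5
    y1, y2, y3 >= 0

Solving the primal: x* = (6, 5).
  primal value c^T x* = 37.
Solving the dual: y* = (0, 4.5, 0.5).
  dual value b^T y* = 37.
Strong duality: c^T x* = b^T y*. Confirmed.

37
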